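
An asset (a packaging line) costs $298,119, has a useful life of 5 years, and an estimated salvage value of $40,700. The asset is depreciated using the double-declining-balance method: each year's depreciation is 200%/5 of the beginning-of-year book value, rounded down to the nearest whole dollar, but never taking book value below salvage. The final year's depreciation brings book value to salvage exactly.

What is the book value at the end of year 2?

Depreciable base = $298,119 − $40,700 = $257,419.
Year 1: ⌊$298,119 × 200%/5⌋ = $119,247. Book value $178,872.
Year 2: ⌊$178,872 × 200%/5⌋ = $71,548. Book value $107,324.

$107,324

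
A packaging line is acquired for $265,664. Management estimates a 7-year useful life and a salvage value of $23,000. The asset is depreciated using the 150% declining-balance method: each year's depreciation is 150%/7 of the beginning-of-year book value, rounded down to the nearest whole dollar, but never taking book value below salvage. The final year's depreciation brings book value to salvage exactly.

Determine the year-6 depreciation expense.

$17,047

Depreciable base = $265,664 − $23,000 = $242,664.
Year 1: ⌊$265,664 × 150%/7⌋ = $56,928. Book value $208,736.
Year 2: ⌊$208,736 × 150%/7⌋ = $44,729. Book value $164,007.
Year 3: ⌊$164,007 × 150%/7⌋ = $35,144. Book value $128,863.
Year 4: ⌊$128,863 × 150%/7⌋ = $27,613. Book value $101,250.
Year 5: ⌊$101,250 × 150%/7⌋ = $21,696. Book value $79,554.
Year 6: ⌊$79,554 × 150%/7⌋ = $17,047. Book value $62,507.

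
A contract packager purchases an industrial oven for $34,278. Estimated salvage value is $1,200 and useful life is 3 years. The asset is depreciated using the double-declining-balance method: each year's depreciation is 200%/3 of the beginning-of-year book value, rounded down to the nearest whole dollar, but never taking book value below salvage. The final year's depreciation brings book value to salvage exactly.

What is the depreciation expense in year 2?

Depreciable base = $34,278 − $1,200 = $33,078.
Year 1: ⌊$34,278 × 200%/3⌋ = $22,852. Book value $11,426.
Year 2: ⌊$11,426 × 200%/3⌋ = $7,617. Book value $3,809.

$7,617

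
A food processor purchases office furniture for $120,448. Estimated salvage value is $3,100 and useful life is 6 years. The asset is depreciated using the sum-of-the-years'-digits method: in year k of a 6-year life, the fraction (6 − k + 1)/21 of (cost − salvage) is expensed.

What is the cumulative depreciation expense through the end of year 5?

$111,760

Depreciable base = $120,448 − $3,100 = $117,348.
Sum of the years' digits = 6+5+4+3+2+1 = 21.
Year 1: $117,348 × 6/21 = $33,528. Book value $86,920.
Year 2: $117,348 × 5/21 = $27,940. Book value $58,980.
Year 3: $117,348 × 4/21 = $22,352. Book value $36,628.
Year 4: $117,348 × 3/21 = $16,764. Book value $19,864.
Year 5: $117,348 × 2/21 = $11,176. Book value $8,688.
Accumulated through year 5 = $120,448 − $8,688 = $111,760.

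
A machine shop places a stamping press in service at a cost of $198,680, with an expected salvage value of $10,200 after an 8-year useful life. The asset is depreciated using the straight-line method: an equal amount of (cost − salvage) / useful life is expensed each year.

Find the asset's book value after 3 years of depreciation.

Depreciable base = $198,680 − $10,200 = $188,480.
Annual expense = $188,480 / 8 = $23,560.
End of year 1: book value $175,120.
End of year 2: book value $151,560.
End of year 3: book value $128,000.

$128,000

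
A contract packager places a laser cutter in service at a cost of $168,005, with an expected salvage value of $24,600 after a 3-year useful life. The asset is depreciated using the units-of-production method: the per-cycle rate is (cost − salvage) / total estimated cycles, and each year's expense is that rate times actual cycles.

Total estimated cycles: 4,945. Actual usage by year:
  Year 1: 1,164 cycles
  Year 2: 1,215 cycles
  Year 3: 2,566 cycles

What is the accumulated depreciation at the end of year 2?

Depreciable base = $168,005 − $24,600 = $143,405.
Rate = $143,405 / 4,945 cycles = $29 per cycle.
Year 1: 1,164 × $29 = $33,756. Book value $134,249.
Year 2: 1,215 × $29 = $35,235. Book value $99,014.
Accumulated through year 2 = $168,005 − $99,014 = $68,991.

$68,991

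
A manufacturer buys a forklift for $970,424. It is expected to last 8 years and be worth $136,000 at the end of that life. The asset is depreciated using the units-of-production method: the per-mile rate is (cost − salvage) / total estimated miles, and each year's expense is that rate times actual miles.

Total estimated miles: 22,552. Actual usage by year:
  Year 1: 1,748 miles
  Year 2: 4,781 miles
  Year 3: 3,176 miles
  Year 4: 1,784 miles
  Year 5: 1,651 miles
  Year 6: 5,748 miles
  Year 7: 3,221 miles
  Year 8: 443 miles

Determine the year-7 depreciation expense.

$119,177

Depreciable base = $970,424 − $136,000 = $834,424.
Rate = $834,424 / 22,552 miles = $37 per mile.
Year 1: 1,748 × $37 = $64,676. Book value $905,748.
Year 2: 4,781 × $37 = $176,897. Book value $728,851.
Year 3: 3,176 × $37 = $117,512. Book value $611,339.
Year 4: 1,784 × $37 = $66,008. Book value $545,331.
Year 5: 1,651 × $37 = $61,087. Book value $484,244.
Year 6: 5,748 × $37 = $212,676. Book value $271,568.
Year 7: 3,221 × $37 = $119,177. Book value $152,391.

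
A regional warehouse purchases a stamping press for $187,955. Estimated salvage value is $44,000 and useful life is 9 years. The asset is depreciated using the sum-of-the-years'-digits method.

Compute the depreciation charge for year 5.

$15,995

Depreciable base = $187,955 − $44,000 = $143,955.
Sum of the years' digits = 9+8+7+6+5+4+3+2+1 = 45.
Year 1: $143,955 × 9/45 = $28,791. Book value $159,164.
Year 2: $143,955 × 8/45 = $25,592. Book value $133,572.
Year 3: $143,955 × 7/45 = $22,393. Book value $111,179.
Year 4: $143,955 × 6/45 = $19,194. Book value $91,985.
Year 5: $143,955 × 5/45 = $15,995. Book value $75,990.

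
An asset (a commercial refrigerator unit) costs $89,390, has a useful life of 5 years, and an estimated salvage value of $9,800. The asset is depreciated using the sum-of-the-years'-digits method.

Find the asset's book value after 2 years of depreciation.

Depreciable base = $89,390 − $9,800 = $79,590.
Sum of the years' digits = 5+4+3+2+1 = 15.
Year 1: $79,590 × 5/15 = $26,530. Book value $62,860.
Year 2: $79,590 × 4/15 = $21,224. Book value $41,636.

$41,636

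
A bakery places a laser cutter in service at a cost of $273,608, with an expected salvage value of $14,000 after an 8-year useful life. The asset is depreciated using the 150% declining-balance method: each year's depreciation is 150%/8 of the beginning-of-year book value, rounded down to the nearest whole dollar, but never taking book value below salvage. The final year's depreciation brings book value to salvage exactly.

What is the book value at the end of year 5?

$96,884

Depreciable base = $273,608 − $14,000 = $259,608.
Year 1: ⌊$273,608 × 150%/8⌋ = $51,301. Book value $222,307.
Year 2: ⌊$222,307 × 150%/8⌋ = $41,682. Book value $180,625.
Year 3: ⌊$180,625 × 150%/8⌋ = $33,867. Book value $146,758.
Year 4: ⌊$146,758 × 150%/8⌋ = $27,517. Book value $119,241.
Year 5: ⌊$119,241 × 150%/8⌋ = $22,357. Book value $96,884.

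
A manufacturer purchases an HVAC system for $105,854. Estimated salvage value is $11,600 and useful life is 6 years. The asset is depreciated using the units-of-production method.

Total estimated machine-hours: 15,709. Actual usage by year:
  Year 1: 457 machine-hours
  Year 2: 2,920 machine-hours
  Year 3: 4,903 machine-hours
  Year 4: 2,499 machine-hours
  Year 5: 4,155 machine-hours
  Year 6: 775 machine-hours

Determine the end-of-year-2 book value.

Depreciable base = $105,854 − $11,600 = $94,254.
Rate = $94,254 / 15,709 machine-hours = $6 per machine-hour.
Year 1: 457 × $6 = $2,742. Book value $103,112.
Year 2: 2,920 × $6 = $17,520. Book value $85,592.

$85,592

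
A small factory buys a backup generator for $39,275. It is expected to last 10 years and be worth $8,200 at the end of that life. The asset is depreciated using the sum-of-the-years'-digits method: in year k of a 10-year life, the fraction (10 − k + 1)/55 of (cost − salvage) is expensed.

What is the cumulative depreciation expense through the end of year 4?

Depreciable base = $39,275 − $8,200 = $31,075.
Sum of the years' digits = 10+9+8+7+6+5+4+3+2+1 = 55.
Year 1: $31,075 × 10/55 = $5,650. Book value $33,625.
Year 2: $31,075 × 9/55 = $5,085. Book value $28,540.
Year 3: $31,075 × 8/55 = $4,520. Book value $24,020.
Year 4: $31,075 × 7/55 = $3,955. Book value $20,065.
Accumulated through year 4 = $39,275 − $20,065 = $19,210.

$19,210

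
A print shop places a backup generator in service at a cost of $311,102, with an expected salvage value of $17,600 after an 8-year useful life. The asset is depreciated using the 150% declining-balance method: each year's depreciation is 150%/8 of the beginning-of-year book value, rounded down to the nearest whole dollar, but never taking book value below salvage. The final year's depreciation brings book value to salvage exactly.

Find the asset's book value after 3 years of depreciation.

$166,869

Depreciable base = $311,102 − $17,600 = $293,502.
Year 1: ⌊$311,102 × 150%/8⌋ = $58,331. Book value $252,771.
Year 2: ⌊$252,771 × 150%/8⌋ = $47,394. Book value $205,377.
Year 3: ⌊$205,377 × 150%/8⌋ = $38,508. Book value $166,869.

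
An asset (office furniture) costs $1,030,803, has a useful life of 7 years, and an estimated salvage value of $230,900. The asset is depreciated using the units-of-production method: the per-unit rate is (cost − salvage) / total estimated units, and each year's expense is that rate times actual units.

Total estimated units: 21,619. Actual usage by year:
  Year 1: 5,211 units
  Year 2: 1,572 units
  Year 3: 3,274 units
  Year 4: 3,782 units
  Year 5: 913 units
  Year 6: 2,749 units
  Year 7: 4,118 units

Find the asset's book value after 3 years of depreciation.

$658,694

Depreciable base = $1,030,803 − $230,900 = $799,903.
Rate = $799,903 / 21,619 units = $37 per unit.
Year 1: 5,211 × $37 = $192,807. Book value $837,996.
Year 2: 1,572 × $37 = $58,164. Book value $779,832.
Year 3: 3,274 × $37 = $121,138. Book value $658,694.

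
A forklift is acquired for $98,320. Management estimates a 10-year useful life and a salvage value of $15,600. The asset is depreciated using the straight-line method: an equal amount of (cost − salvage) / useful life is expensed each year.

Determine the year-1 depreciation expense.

$8,272

Depreciable base = $98,320 − $15,600 = $82,720.
Annual expense = $82,720 / 10 = $8,272.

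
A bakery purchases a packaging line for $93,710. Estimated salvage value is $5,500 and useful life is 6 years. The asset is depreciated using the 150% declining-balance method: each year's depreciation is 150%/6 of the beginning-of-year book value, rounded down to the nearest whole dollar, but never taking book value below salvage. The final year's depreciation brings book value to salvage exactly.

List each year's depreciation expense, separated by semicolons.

$23,427; $17,570; $13,178; $9,883; $7,413; $16,739

Depreciable base = $93,710 − $5,500 = $88,210.
Year 1: ⌊$93,710 × 150%/6⌋ = $23,427. Book value $70,283.
Year 2: ⌊$70,283 × 150%/6⌋ = $17,570. Book value $52,713.
Year 3: ⌊$52,713 × 150%/6⌋ = $13,178. Book value $39,535.
Year 4: ⌊$39,535 × 150%/6⌋ = $9,883. Book value $29,652.
Year 5: ⌊$29,652 × 150%/6⌋ = $7,413. Book value $22,239.
Year 6 (final): $22,239 − $5,500 = $16,739. Book value $5,500.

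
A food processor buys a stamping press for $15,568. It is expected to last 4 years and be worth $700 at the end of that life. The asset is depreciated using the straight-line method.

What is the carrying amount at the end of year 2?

$8,134

Depreciable base = $15,568 − $700 = $14,868.
Annual expense = $14,868 / 4 = $3,717.
End of year 1: book value $11,851.
End of year 2: book value $8,134.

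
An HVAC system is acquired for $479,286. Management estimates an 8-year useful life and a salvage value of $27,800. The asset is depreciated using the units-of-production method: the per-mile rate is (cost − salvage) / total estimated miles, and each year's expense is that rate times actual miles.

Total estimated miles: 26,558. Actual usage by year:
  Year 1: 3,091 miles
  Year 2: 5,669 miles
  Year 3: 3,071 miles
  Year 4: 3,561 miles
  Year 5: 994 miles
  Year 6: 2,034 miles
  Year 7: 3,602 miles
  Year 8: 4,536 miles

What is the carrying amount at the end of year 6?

$166,146

Depreciable base = $479,286 − $27,800 = $451,486.
Rate = $451,486 / 26,558 miles = $17 per mile.
Year 1: 3,091 × $17 = $52,547. Book value $426,739.
Year 2: 5,669 × $17 = $96,373. Book value $330,366.
Year 3: 3,071 × $17 = $52,207. Book value $278,159.
Year 4: 3,561 × $17 = $60,537. Book value $217,622.
Year 5: 994 × $17 = $16,898. Book value $200,724.
Year 6: 2,034 × $17 = $34,578. Book value $166,146.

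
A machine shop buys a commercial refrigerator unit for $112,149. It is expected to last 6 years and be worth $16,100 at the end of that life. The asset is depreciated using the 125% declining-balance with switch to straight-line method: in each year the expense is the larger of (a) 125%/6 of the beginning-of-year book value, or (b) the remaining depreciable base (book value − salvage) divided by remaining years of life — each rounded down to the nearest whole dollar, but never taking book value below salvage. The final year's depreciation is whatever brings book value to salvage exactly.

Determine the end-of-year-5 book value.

$29,282

Depreciable base = $112,149 − $16,100 = $96,049.
Year 1: DB = ⌊$112,149 × 125%/6⌋ = $23,364; SL = ⌊$96,049/6⌋ = $16,008 → take DB $23,364. Book value $88,785.
Year 2: DB = ⌊$88,785 × 125%/6⌋ = $18,496; SL = ⌊$72,685/5⌋ = $14,537 → take DB $18,496. Book value $70,289.
Year 3: DB = ⌊$70,289 × 125%/6⌋ = $14,643; SL = ⌊$54,189/4⌋ = $13,547 → take DB $14,643. Book value $55,646.
Year 4: DB = ⌊$55,646 × 125%/6⌋ = $11,592; SL = ⌊$39,546/3⌋ = $13,182 → take SL $13,182. Book value $42,464.
Year 5: DB = ⌊$42,464 × 125%/6⌋ = $8,846; SL = ⌊$26,364/2⌋ = $13,182 → take SL $13,182. Book value $29,282.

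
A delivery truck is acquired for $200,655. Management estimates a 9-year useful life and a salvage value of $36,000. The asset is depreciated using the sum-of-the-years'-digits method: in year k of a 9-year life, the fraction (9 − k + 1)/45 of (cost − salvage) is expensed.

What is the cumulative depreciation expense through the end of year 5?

$128,065

Depreciable base = $200,655 − $36,000 = $164,655.
Sum of the years' digits = 9+8+7+6+5+4+3+2+1 = 45.
Year 1: $164,655 × 9/45 = $32,931. Book value $167,724.
Year 2: $164,655 × 8/45 = $29,272. Book value $138,452.
Year 3: $164,655 × 7/45 = $25,613. Book value $112,839.
Year 4: $164,655 × 6/45 = $21,954. Book value $90,885.
Year 5: $164,655 × 5/45 = $18,295. Book value $72,590.
Accumulated through year 5 = $200,655 − $72,590 = $128,065.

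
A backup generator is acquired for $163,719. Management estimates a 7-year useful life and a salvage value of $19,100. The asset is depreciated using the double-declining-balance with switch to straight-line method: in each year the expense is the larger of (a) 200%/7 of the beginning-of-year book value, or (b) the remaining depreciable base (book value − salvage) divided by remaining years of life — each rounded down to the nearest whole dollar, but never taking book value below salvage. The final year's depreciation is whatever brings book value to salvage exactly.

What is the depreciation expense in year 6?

Depreciable base = $163,719 − $19,100 = $144,619.
Year 1: DB = ⌊$163,719 × 200%/7⌋ = $46,776; SL = ⌊$144,619/7⌋ = $20,659 → take DB $46,776. Book value $116,943.
Year 2: DB = ⌊$116,943 × 200%/7⌋ = $33,412; SL = ⌊$97,843/6⌋ = $16,307 → take DB $33,412. Book value $83,531.
Year 3: DB = ⌊$83,531 × 200%/7⌋ = $23,866; SL = ⌊$64,431/5⌋ = $12,886 → take DB $23,866. Book value $59,665.
Year 4: DB = ⌊$59,665 × 200%/7⌋ = $17,047; SL = ⌊$40,565/4⌋ = $10,141 → take DB $17,047. Book value $42,618.
Year 5: DB = ⌊$42,618 × 200%/7⌋ = $12,176; SL = ⌊$23,518/3⌋ = $7,839 → take DB $12,176. Book value $30,442.
Year 6: DB = ⌊$30,442 × 200%/7⌋ = $8,697; SL = ⌊$11,342/2⌋ = $5,671 → take DB $8,697. Book value $21,745.

$8,697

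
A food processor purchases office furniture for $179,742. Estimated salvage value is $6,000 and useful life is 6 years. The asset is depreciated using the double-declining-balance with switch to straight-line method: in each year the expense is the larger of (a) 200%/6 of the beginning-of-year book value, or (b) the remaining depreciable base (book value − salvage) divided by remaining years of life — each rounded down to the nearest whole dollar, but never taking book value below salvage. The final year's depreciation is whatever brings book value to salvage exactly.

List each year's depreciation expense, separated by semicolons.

$59,914; $39,942; $26,628; $17,752; $14,753; $14,753

Depreciable base = $179,742 − $6,000 = $173,742.
Year 1: DB = ⌊$179,742 × 200%/6⌋ = $59,914; SL = ⌊$173,742/6⌋ = $28,957 → take DB $59,914. Book value $119,828.
Year 2: DB = ⌊$119,828 × 200%/6⌋ = $39,942; SL = ⌊$113,828/5⌋ = $22,765 → take DB $39,942. Book value $79,886.
Year 3: DB = ⌊$79,886 × 200%/6⌋ = $26,628; SL = ⌊$73,886/4⌋ = $18,471 → take DB $26,628. Book value $53,258.
Year 4: DB = ⌊$53,258 × 200%/6⌋ = $17,752; SL = ⌊$47,258/3⌋ = $15,752 → take DB $17,752. Book value $35,506.
Year 5: DB = ⌊$35,506 × 200%/6⌋ = $11,835; SL = ⌊$29,506/2⌋ = $14,753 → take SL $14,753. Book value $20,753.
Year 6 (final): $20,753 − $6,000 = $14,753. Book value $6,000.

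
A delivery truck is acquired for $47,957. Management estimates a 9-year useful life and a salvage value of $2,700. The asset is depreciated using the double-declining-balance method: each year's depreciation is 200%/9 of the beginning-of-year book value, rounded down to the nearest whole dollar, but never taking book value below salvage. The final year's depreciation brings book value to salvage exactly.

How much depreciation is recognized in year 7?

Depreciable base = $47,957 − $2,700 = $45,257.
Year 1: ⌊$47,957 × 200%/9⌋ = $10,657. Book value $37,300.
Year 2: ⌊$37,300 × 200%/9⌋ = $8,288. Book value $29,012.
Year 3: ⌊$29,012 × 200%/9⌋ = $6,447. Book value $22,565.
Year 4: ⌊$22,565 × 200%/9⌋ = $5,014. Book value $17,551.
Year 5: ⌊$17,551 × 200%/9⌋ = $3,900. Book value $13,651.
Year 6: ⌊$13,651 × 200%/9⌋ = $3,033. Book value $10,618.
Year 7: ⌊$10,618 × 200%/9⌋ = $2,359. Book value $8,259.

$2,359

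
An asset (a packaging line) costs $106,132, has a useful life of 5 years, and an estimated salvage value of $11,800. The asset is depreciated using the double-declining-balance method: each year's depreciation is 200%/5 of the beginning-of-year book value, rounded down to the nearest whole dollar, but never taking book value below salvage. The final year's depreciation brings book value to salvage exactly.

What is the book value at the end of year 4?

$13,755

Depreciable base = $106,132 − $11,800 = $94,332.
Year 1: ⌊$106,132 × 200%/5⌋ = $42,452. Book value $63,680.
Year 2: ⌊$63,680 × 200%/5⌋ = $25,472. Book value $38,208.
Year 3: ⌊$38,208 × 200%/5⌋ = $15,283. Book value $22,925.
Year 4: ⌊$22,925 × 200%/5⌋ = $9,170. Book value $13,755.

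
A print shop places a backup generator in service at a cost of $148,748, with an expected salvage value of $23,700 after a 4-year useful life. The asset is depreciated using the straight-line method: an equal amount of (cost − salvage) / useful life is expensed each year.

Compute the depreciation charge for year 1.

$31,262

Depreciable base = $148,748 − $23,700 = $125,048.
Annual expense = $125,048 / 4 = $31,262.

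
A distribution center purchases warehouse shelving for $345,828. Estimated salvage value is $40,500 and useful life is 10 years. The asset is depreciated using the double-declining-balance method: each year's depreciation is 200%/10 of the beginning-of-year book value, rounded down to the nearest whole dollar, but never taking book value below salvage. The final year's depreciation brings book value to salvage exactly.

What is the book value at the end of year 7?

Depreciable base = $345,828 − $40,500 = $305,328.
Year 1: ⌊$345,828 × 200%/10⌋ = $69,165. Book value $276,663.
Year 2: ⌊$276,663 × 200%/10⌋ = $55,332. Book value $221,331.
Year 3: ⌊$221,331 × 200%/10⌋ = $44,266. Book value $177,065.
Year 4: ⌊$177,065 × 200%/10⌋ = $35,413. Book value $141,652.
Year 5: ⌊$141,652 × 200%/10⌋ = $28,330. Book value $113,322.
Year 6: ⌊$113,322 × 200%/10⌋ = $22,664. Book value $90,658.
Year 7: ⌊$90,658 × 200%/10⌋ = $18,131. Book value $72,527.

$72,527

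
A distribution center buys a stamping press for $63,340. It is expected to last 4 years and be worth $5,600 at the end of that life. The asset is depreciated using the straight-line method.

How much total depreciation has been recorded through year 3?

Depreciable base = $63,340 − $5,600 = $57,740.
Annual expense = $57,740 / 4 = $14,435.
End of year 1: book value $48,905.
End of year 2: book value $34,470.
End of year 3: book value $20,035.
Accumulated through year 3 = $63,340 − $20,035 = $43,305.

$43,305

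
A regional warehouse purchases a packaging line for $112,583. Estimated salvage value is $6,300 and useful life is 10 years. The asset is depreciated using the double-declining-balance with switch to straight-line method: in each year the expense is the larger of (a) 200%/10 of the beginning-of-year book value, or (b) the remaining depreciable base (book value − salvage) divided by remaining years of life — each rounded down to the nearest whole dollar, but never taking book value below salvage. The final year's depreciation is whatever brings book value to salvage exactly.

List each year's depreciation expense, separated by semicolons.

Depreciable base = $112,583 − $6,300 = $106,283.
Year 1: DB = ⌊$112,583 × 200%/10⌋ = $22,516; SL = ⌊$106,283/10⌋ = $10,628 → take DB $22,516. Book value $90,067.
Year 2: DB = ⌊$90,067 × 200%/10⌋ = $18,013; SL = ⌊$83,767/9⌋ = $9,307 → take DB $18,013. Book value $72,054.
Year 3: DB = ⌊$72,054 × 200%/10⌋ = $14,410; SL = ⌊$65,754/8⌋ = $8,219 → take DB $14,410. Book value $57,644.
Year 4: DB = ⌊$57,644 × 200%/10⌋ = $11,528; SL = ⌊$51,344/7⌋ = $7,334 → take DB $11,528. Book value $46,116.
Year 5: DB = ⌊$46,116 × 200%/10⌋ = $9,223; SL = ⌊$39,816/6⌋ = $6,636 → take DB $9,223. Book value $36,893.
Year 6: DB = ⌊$36,893 × 200%/10⌋ = $7,378; SL = ⌊$30,593/5⌋ = $6,118 → take DB $7,378. Book value $29,515.
Year 7: DB = ⌊$29,515 × 200%/10⌋ = $5,903; SL = ⌊$23,215/4⌋ = $5,803 → take DB $5,903. Book value $23,612.
Year 8: DB = ⌊$23,612 × 200%/10⌋ = $4,722; SL = ⌊$17,312/3⌋ = $5,770 → take SL $5,770. Book value $17,842.
Year 9: DB = ⌊$17,842 × 200%/10⌋ = $3,568; SL = ⌊$11,542/2⌋ = $5,771 → take SL $5,771. Book value $12,071.
Year 10 (final): $12,071 − $6,300 = $5,771. Book value $6,300.

$22,516; $18,013; $14,410; $11,528; $9,223; $7,378; $5,903; $5,770; $5,771; $5,771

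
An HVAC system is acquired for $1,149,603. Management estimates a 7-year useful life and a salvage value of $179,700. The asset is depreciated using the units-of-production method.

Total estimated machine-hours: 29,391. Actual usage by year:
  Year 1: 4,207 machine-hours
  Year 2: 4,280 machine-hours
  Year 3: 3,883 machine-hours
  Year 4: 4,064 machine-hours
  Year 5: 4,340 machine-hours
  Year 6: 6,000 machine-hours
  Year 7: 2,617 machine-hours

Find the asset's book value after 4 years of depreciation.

Depreciable base = $1,149,603 − $179,700 = $969,903.
Rate = $969,903 / 29,391 machine-hours = $33 per machine-hour.
Year 1: 4,207 × $33 = $138,831. Book value $1,010,772.
Year 2: 4,280 × $33 = $141,240. Book value $869,532.
Year 3: 3,883 × $33 = $128,139. Book value $741,393.
Year 4: 4,064 × $33 = $134,112. Book value $607,281.

$607,281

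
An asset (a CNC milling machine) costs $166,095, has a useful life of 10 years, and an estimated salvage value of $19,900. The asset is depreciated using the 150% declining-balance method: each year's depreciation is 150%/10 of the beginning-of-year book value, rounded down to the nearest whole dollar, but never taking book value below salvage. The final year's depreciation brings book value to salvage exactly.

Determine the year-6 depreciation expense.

Depreciable base = $166,095 − $19,900 = $146,195.
Year 1: ⌊$166,095 × 150%/10⌋ = $24,914. Book value $141,181.
Year 2: ⌊$141,181 × 150%/10⌋ = $21,177. Book value $120,004.
Year 3: ⌊$120,004 × 150%/10⌋ = $18,000. Book value $102,004.
Year 4: ⌊$102,004 × 150%/10⌋ = $15,300. Book value $86,704.
Year 5: ⌊$86,704 × 150%/10⌋ = $13,005. Book value $73,699.
Year 6: ⌊$73,699 × 150%/10⌋ = $11,054. Book value $62,645.

$11,054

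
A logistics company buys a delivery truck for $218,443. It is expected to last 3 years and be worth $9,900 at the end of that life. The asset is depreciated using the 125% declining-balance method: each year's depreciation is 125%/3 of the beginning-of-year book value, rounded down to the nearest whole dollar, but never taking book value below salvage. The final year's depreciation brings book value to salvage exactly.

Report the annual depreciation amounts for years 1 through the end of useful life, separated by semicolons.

$91,017; $53,094; $64,432

Depreciable base = $218,443 − $9,900 = $208,543.
Year 1: ⌊$218,443 × 125%/3⌋ = $91,017. Book value $127,426.
Year 2: ⌊$127,426 × 125%/3⌋ = $53,094. Book value $74,332.
Year 3 (final): $74,332 − $9,900 = $64,432. Book value $9,900.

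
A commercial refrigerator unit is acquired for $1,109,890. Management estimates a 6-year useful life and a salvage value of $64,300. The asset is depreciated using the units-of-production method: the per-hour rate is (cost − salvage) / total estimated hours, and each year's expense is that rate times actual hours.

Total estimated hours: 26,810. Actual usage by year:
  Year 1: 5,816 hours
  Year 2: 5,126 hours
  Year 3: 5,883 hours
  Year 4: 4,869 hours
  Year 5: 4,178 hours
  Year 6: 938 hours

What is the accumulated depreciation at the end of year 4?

Depreciable base = $1,109,890 − $64,300 = $1,045,590.
Rate = $1,045,590 / 26,810 hours = $39 per hour.
Year 1: 5,816 × $39 = $226,824. Book value $883,066.
Year 2: 5,126 × $39 = $199,914. Book value $683,152.
Year 3: 5,883 × $39 = $229,437. Book value $453,715.
Year 4: 4,869 × $39 = $189,891. Book value $263,824.
Accumulated through year 4 = $1,109,890 − $263,824 = $846,066.

$846,066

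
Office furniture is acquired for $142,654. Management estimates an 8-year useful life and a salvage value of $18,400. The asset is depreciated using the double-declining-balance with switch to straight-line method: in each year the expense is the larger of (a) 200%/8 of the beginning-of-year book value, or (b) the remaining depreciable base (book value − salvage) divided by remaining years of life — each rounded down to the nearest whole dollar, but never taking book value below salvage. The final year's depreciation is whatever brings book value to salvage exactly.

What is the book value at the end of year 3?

$60,183

Depreciable base = $142,654 − $18,400 = $124,254.
Year 1: DB = ⌊$142,654 × 200%/8⌋ = $35,663; SL = ⌊$124,254/8⌋ = $15,531 → take DB $35,663. Book value $106,991.
Year 2: DB = ⌊$106,991 × 200%/8⌋ = $26,747; SL = ⌊$88,591/7⌋ = $12,655 → take DB $26,747. Book value $80,244.
Year 3: DB = ⌊$80,244 × 200%/8⌋ = $20,061; SL = ⌊$61,844/6⌋ = $10,307 → take DB $20,061. Book value $60,183.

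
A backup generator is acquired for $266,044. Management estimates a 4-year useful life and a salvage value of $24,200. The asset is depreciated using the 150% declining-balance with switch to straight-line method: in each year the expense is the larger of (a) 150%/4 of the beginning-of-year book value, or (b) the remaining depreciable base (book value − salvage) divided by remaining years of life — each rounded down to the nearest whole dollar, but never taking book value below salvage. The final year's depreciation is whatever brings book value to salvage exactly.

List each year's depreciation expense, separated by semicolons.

Depreciable base = $266,044 − $24,200 = $241,844.
Year 1: DB = ⌊$266,044 × 150%/4⌋ = $99,766; SL = ⌊$241,844/4⌋ = $60,461 → take DB $99,766. Book value $166,278.
Year 2: DB = ⌊$166,278 × 150%/4⌋ = $62,354; SL = ⌊$142,078/3⌋ = $47,359 → take DB $62,354. Book value $103,924.
Year 3: DB = ⌊$103,924 × 150%/4⌋ = $38,971; SL = ⌊$79,724/2⌋ = $39,862 → take SL $39,862. Book value $64,062.
Year 4 (final): $64,062 − $24,200 = $39,862. Book value $24,200.

$99,766; $62,354; $39,862; $39,862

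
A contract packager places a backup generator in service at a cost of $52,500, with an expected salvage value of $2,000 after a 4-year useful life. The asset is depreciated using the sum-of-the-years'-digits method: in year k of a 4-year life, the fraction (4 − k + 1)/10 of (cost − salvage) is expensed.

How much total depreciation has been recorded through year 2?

$35,350

Depreciable base = $52,500 − $2,000 = $50,500.
Sum of the years' digits = 4+3+2+1 = 10.
Year 1: $50,500 × 4/10 = $20,200. Book value $32,300.
Year 2: $50,500 × 3/10 = $15,150. Book value $17,150.
Accumulated through year 2 = $52,500 − $17,150 = $35,350.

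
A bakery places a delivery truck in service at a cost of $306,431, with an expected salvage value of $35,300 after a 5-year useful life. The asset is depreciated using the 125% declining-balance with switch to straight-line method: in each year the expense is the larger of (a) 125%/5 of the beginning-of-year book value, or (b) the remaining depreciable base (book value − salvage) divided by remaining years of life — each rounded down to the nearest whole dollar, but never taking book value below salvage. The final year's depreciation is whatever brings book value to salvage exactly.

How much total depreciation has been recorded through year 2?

$134,063

Depreciable base = $306,431 − $35,300 = $271,131.
Year 1: DB = ⌊$306,431 × 125%/5⌋ = $76,607; SL = ⌊$271,131/5⌋ = $54,226 → take DB $76,607. Book value $229,824.
Year 2: DB = ⌊$229,824 × 125%/5⌋ = $57,456; SL = ⌊$194,524/4⌋ = $48,631 → take DB $57,456. Book value $172,368.
Accumulated through year 2 = $306,431 − $172,368 = $134,063.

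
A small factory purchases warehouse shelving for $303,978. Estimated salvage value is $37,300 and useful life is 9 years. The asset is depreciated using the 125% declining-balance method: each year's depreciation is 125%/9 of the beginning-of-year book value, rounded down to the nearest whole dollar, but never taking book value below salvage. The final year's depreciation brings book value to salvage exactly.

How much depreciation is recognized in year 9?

Depreciable base = $303,978 − $37,300 = $266,678.
Year 1: ⌊$303,978 × 125%/9⌋ = $42,219. Book value $261,759.
Year 2: ⌊$261,759 × 125%/9⌋ = $36,355. Book value $225,404.
Year 3: ⌊$225,404 × 125%/9⌋ = $31,306. Book value $194,098.
Year 4: ⌊$194,098 × 125%/9⌋ = $26,958. Book value $167,140.
Year 5: ⌊$167,140 × 125%/9⌋ = $23,213. Book value $143,927.
Year 6: ⌊$143,927 × 125%/9⌋ = $19,989. Book value $123,938.
Year 7: ⌊$123,938 × 125%/9⌋ = $17,213. Book value $106,725.
Year 8: ⌊$106,725 × 125%/9⌋ = $14,822. Book value $91,903.
Year 9 (final): $91,903 − $37,300 = $54,603. Book value $37,300.

$54,603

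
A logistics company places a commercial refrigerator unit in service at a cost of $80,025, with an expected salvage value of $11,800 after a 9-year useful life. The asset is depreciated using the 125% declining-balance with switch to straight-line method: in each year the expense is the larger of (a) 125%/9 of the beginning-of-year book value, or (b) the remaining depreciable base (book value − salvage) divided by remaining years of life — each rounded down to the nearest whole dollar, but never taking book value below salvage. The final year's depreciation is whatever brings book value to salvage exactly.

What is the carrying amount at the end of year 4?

Depreciable base = $80,025 − $11,800 = $68,225.
Year 1: DB = ⌊$80,025 × 125%/9⌋ = $11,114; SL = ⌊$68,225/9⌋ = $7,580 → take DB $11,114. Book value $68,911.
Year 2: DB = ⌊$68,911 × 125%/9⌋ = $9,570; SL = ⌊$57,111/8⌋ = $7,138 → take DB $9,570. Book value $59,341.
Year 3: DB = ⌊$59,341 × 125%/9⌋ = $8,241; SL = ⌊$47,541/7⌋ = $6,791 → take DB $8,241. Book value $51,100.
Year 4: DB = ⌊$51,100 × 125%/9⌋ = $7,097; SL = ⌊$39,300/6⌋ = $6,550 → take DB $7,097. Book value $44,003.

$44,003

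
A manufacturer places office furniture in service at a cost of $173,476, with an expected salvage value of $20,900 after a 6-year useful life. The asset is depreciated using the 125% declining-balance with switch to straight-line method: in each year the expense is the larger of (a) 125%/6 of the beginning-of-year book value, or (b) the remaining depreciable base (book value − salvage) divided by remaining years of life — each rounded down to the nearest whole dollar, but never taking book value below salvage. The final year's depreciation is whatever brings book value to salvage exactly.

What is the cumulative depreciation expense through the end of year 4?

$109,126

Depreciable base = $173,476 − $20,900 = $152,576.
Year 1: DB = ⌊$173,476 × 125%/6⌋ = $36,140; SL = ⌊$152,576/6⌋ = $25,429 → take DB $36,140. Book value $137,336.
Year 2: DB = ⌊$137,336 × 125%/6⌋ = $28,611; SL = ⌊$116,436/5⌋ = $23,287 → take DB $28,611. Book value $108,725.
Year 3: DB = ⌊$108,725 × 125%/6⌋ = $22,651; SL = ⌊$87,825/4⌋ = $21,956 → take DB $22,651. Book value $86,074.
Year 4: DB = ⌊$86,074 × 125%/6⌋ = $17,932; SL = ⌊$65,174/3⌋ = $21,724 → take SL $21,724. Book value $64,350.
Accumulated through year 4 = $173,476 − $64,350 = $109,126.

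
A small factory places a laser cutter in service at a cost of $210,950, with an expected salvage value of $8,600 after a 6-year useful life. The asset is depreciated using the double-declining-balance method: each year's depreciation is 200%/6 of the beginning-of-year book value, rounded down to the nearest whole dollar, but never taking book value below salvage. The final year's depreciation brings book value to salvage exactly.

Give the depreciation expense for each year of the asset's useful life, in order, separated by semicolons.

Depreciable base = $210,950 − $8,600 = $202,350.
Year 1: ⌊$210,950 × 200%/6⌋ = $70,316. Book value $140,634.
Year 2: ⌊$140,634 × 200%/6⌋ = $46,878. Book value $93,756.
Year 3: ⌊$93,756 × 200%/6⌋ = $31,252. Book value $62,504.
Year 4: ⌊$62,504 × 200%/6⌋ = $20,834. Book value $41,670.
Year 5: ⌊$41,670 × 200%/6⌋ = $13,890. Book value $27,780.
Year 6 (final): $27,780 − $8,600 = $19,180. Book value $8,600.

$70,316; $46,878; $31,252; $20,834; $13,890; $19,180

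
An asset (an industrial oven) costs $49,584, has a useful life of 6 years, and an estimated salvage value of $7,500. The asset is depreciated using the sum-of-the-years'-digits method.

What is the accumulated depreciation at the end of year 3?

$30,060

Depreciable base = $49,584 − $7,500 = $42,084.
Sum of the years' digits = 6+5+4+3+2+1 = 21.
Year 1: $42,084 × 6/21 = $12,024. Book value $37,560.
Year 2: $42,084 × 5/21 = $10,020. Book value $27,540.
Year 3: $42,084 × 4/21 = $8,016. Book value $19,524.
Accumulated through year 3 = $49,584 − $19,524 = $30,060.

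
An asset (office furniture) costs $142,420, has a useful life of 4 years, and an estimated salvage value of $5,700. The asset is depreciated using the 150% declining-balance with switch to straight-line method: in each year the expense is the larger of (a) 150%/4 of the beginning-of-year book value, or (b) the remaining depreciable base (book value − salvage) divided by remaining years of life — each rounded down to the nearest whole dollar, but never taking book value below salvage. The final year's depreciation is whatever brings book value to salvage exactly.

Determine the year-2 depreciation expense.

$33,379

Depreciable base = $142,420 − $5,700 = $136,720.
Year 1: DB = ⌊$142,420 × 150%/4⌋ = $53,407; SL = ⌊$136,720/4⌋ = $34,180 → take DB $53,407. Book value $89,013.
Year 2: DB = ⌊$89,013 × 150%/4⌋ = $33,379; SL = ⌊$83,313/3⌋ = $27,771 → take DB $33,379. Book value $55,634.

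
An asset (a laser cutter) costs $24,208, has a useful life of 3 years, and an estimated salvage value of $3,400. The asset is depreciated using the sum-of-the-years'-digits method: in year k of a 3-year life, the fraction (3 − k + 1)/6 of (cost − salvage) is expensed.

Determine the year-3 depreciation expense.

Depreciable base = $24,208 − $3,400 = $20,808.
Sum of the years' digits = 3+2+1 = 6.
Year 1: $20,808 × 3/6 = $10,404. Book value $13,804.
Year 2: $20,808 × 2/6 = $6,936. Book value $6,868.
Year 3: $20,808 × 1/6 = $3,468. Book value $3,400.

$3,468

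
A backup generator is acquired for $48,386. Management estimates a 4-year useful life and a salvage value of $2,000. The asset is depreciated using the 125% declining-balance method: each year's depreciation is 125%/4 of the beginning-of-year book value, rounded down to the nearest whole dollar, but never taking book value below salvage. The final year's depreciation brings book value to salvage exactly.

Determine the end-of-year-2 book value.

$22,871

Depreciable base = $48,386 − $2,000 = $46,386.
Year 1: ⌊$48,386 × 125%/4⌋ = $15,120. Book value $33,266.
Year 2: ⌊$33,266 × 125%/4⌋ = $10,395. Book value $22,871.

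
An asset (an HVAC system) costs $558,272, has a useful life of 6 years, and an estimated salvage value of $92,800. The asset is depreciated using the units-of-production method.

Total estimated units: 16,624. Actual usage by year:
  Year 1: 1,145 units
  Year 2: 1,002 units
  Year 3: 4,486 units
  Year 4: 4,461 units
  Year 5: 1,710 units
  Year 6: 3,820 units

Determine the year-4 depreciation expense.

Depreciable base = $558,272 − $92,800 = $465,472.
Rate = $465,472 / 16,624 units = $28 per unit.
Year 1: 1,145 × $28 = $32,060. Book value $526,212.
Year 2: 1,002 × $28 = $28,056. Book value $498,156.
Year 3: 4,486 × $28 = $125,608. Book value $372,548.
Year 4: 4,461 × $28 = $124,908. Book value $247,640.

$124,908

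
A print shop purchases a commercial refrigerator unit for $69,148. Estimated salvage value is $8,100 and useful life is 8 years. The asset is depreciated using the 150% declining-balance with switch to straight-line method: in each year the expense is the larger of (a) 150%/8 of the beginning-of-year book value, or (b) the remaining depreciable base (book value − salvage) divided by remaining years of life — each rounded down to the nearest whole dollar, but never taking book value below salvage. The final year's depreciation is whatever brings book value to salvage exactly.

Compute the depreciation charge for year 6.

$5,462

Depreciable base = $69,148 − $8,100 = $61,048.
Year 1: DB = ⌊$69,148 × 150%/8⌋ = $12,965; SL = ⌊$61,048/8⌋ = $7,631 → take DB $12,965. Book value $56,183.
Year 2: DB = ⌊$56,183 × 150%/8⌋ = $10,534; SL = ⌊$48,083/7⌋ = $6,869 → take DB $10,534. Book value $45,649.
Year 3: DB = ⌊$45,649 × 150%/8⌋ = $8,559; SL = ⌊$37,549/6⌋ = $6,258 → take DB $8,559. Book value $37,090.
Year 4: DB = ⌊$37,090 × 150%/8⌋ = $6,954; SL = ⌊$28,990/5⌋ = $5,798 → take DB $6,954. Book value $30,136.
Year 5: DB = ⌊$30,136 × 150%/8⌋ = $5,650; SL = ⌊$22,036/4⌋ = $5,509 → take DB $5,650. Book value $24,486.
Year 6: DB = ⌊$24,486 × 150%/8⌋ = $4,591; SL = ⌊$16,386/3⌋ = $5,462 → take SL $5,462. Book value $19,024.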